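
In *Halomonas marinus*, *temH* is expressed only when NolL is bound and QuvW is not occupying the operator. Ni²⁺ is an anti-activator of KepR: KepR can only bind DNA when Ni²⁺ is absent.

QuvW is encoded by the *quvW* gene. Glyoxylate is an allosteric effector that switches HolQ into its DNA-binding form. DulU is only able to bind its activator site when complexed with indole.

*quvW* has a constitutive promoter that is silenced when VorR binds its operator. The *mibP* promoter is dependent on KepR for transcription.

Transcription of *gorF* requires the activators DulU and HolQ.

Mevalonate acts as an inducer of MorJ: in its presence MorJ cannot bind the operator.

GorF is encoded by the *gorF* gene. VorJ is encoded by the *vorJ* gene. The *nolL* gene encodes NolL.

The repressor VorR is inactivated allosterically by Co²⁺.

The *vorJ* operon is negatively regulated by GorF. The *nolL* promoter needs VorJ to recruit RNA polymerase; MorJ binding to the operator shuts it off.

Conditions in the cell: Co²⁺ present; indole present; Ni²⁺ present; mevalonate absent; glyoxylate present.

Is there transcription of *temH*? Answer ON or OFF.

OFF

Indole is present, so DulU is active.
Glyoxylate is present, so HolQ is active.
No repressor is bound and DulU and HolQ are active, so *gorF* is transcribed.
So GorF is produced and active.
With repressor GorF bound, *vorJ* is not transcribed.
So VorJ is not produced.
Mevalonate is absent, so MorJ is active.
With repressor MorJ bound, *nolL* is not transcribed.
So NolL is not produced.
Co²⁺ is present, so VorR is inactive.
With no repressor bound, *quvW* is transcribed.
So QuvW is produced and active.
With repressor QuvW bound, *temH* is not transcribed.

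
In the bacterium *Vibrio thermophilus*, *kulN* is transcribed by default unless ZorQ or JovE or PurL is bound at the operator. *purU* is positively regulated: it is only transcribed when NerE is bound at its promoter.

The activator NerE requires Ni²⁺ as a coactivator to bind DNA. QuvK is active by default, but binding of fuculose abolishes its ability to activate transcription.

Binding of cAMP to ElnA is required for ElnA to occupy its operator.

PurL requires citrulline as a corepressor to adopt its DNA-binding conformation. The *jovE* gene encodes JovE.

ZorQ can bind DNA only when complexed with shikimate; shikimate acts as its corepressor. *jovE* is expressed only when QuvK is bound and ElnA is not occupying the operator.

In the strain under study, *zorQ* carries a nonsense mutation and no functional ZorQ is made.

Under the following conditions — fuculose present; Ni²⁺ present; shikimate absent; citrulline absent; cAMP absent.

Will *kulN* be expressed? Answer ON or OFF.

ON

ZorQ is non-functional in this strain, so it has no effect.
Fuculose is present, so QuvK is inactive.
cAMP is absent, so ElnA is inactive.
Required activator QuvK is absent, so *jovE* is not transcribed.
So JovE is not produced.
Citrulline is absent, so PurL is inactive.
With no repressor bound, *kulN* is transcribed.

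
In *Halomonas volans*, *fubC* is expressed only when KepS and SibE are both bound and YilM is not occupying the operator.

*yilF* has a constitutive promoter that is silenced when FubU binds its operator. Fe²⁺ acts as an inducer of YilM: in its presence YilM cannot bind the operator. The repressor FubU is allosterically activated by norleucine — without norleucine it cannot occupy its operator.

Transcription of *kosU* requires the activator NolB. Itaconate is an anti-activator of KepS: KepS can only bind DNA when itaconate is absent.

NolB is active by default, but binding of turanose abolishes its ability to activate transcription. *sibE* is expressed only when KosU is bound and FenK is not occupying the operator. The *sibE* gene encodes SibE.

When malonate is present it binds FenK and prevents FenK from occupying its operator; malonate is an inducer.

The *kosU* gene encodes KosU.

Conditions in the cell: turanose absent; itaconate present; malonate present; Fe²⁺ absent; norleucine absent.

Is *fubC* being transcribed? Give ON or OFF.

OFF

Itaconate is present, so KepS is inactive.
Fe²⁺ is absent, so YilM is active.
Turanose is absent, so NolB is active.
No repressor is bound and NolB is active, so *kosU* is transcribed.
So KosU is produced and active.
Malonate is present, so FenK is inactive.
No repressor is bound and KosU is active, so *sibE* is transcribed.
So SibE is produced and active.
With repressor YilM bound, *fubC* is not transcribed.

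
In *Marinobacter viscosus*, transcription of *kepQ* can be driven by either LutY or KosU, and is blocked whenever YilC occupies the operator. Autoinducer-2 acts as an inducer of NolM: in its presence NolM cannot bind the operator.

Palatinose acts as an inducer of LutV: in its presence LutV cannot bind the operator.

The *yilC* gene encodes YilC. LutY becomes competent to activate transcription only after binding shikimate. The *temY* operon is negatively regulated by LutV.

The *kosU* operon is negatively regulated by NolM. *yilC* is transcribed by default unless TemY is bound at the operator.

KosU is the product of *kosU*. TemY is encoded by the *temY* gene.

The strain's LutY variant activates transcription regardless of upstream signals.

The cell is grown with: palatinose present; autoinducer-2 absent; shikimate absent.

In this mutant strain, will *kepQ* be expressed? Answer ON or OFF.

Palatinose is present, so LutV is inactive.
With no repressor bound, *temY* is transcribed.
So TemY is produced and active.
With repressor TemY bound, *yilC* is not transcribed.
So YilC is not produced.
LutY is constitutively active in this strain.
Autoinducer-2 is absent, so NolM is active.
With repressor NolM bound, *kosU* is not transcribed.
So KosU is not produced.
Activator LutY is present, so *kepQ* is transcribed.

ON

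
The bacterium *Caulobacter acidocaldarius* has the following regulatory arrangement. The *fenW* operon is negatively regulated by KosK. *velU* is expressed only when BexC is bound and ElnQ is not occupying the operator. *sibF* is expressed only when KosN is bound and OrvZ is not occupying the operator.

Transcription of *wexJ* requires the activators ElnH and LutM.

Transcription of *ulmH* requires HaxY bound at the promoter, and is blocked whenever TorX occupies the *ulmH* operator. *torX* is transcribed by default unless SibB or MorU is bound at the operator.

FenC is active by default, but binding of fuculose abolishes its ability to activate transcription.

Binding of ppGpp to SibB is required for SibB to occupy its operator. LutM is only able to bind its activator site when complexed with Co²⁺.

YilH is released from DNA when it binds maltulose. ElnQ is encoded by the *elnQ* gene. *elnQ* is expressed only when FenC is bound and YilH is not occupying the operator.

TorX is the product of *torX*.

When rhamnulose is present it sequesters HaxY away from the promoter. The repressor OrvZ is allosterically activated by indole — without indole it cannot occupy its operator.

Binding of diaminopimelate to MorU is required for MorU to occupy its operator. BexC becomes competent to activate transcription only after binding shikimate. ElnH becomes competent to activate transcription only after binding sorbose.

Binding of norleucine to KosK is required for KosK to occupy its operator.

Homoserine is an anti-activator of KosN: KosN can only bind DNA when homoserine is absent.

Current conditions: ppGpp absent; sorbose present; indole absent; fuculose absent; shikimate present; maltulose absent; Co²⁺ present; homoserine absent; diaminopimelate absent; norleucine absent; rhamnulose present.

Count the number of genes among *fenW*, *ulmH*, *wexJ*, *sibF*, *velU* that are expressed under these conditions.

Norleucine is absent, so KosK is inactive.
With no repressor bound, *fenW* is transcribed.
→ *fenW* is ON.
Rhamnulose is present, so HaxY is inactive.
ppGpp is absent, so SibB is inactive.
Diaminopimelate is absent, so MorU is inactive.
With no repressor bound, *torX* is transcribed.
So TorX is produced and active.
With repressor TorX bound, *ulmH* is not transcribed.
→ *ulmH* is OFF.
Sorbose is present, so ElnH is active.
Co²⁺ is present, so LutM is active.
No repressor is bound and ElnH and LutM are active, so *wexJ* is transcribed.
→ *wexJ* is ON.
Homoserine is absent, so KosN is active.
Indole is absent, so OrvZ is inactive.
No repressor is bound and KosN is active, so *sibF* is transcribed.
→ *sibF* is ON.
Fuculose is absent, so FenC is active.
Maltulose is absent, so YilH is active.
With repressor YilH bound, *elnQ* is not transcribed.
So ElnQ is not produced.
Shikimate is present, so BexC is active.
No repressor is bound and BexC is active, so *velU* is transcribed.
→ *velU* is ON.
4 of the 5 genes are transcribed.

4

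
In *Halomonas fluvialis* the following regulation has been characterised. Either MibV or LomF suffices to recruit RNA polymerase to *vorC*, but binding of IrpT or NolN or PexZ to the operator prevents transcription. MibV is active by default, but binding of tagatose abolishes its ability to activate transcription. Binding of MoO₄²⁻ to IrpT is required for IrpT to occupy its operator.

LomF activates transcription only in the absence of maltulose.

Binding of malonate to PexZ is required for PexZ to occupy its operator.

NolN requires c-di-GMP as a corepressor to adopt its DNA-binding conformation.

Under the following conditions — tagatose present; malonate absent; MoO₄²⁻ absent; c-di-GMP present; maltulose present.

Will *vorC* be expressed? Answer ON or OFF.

Tagatose is present, so MibV is inactive.
MoO₄²⁻ is absent, so IrpT is inactive.
Maltulose is present, so LomF is inactive.
c-di-GMP is present, so NolN is active.
Malonate is absent, so PexZ is inactive.
With repressor NolN bound, *vorC* is not transcribed.

OFF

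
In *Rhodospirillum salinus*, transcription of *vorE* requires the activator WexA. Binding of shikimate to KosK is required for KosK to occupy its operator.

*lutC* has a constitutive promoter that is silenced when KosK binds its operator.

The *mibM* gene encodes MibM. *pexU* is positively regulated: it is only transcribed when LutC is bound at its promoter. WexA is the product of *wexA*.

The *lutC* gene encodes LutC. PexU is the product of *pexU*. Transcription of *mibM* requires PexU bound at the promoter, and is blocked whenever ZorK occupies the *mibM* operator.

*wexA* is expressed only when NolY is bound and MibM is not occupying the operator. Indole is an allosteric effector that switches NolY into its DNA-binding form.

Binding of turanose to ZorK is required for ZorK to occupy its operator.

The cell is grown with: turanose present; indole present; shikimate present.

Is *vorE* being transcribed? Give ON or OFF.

ON

Shikimate is present, so KosK is active.
With repressor KosK bound, *lutC* is not transcribed.
So LutC is not produced.
Required activator LutC is absent, so *pexU* is not transcribed.
So PexU is not produced.
Turanose is present, so ZorK is active.
With repressor ZorK bound, *mibM* is not transcribed.
So MibM is not produced.
Indole is present, so NolY is active.
No repressor is bound and NolY is active, so *wexA* is transcribed.
So WexA is produced and active.
No repressor is bound and WexA is active, so *vorE* is transcribed.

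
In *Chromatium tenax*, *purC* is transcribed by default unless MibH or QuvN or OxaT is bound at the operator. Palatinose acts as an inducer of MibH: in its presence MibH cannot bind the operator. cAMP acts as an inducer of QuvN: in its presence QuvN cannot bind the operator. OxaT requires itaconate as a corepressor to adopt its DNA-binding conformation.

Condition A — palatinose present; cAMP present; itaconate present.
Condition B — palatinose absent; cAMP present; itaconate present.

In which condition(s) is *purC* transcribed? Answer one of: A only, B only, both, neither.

neither

Condition A:
Palatinose is present, so MibH is inactive.
cAMP is present, so QuvN is inactive.
Itaconate is present, so OxaT is active.
With repressor OxaT bound, *purC* is not transcribed.
→ *purC* is OFF in A.
Condition B:
Palatinose is absent, so MibH is active.
cAMP is present, so QuvN is inactive.
Itaconate is present, so OxaT is active.
With repressor MibH bound, *purC* is not transcribed.
→ *purC* is OFF in B.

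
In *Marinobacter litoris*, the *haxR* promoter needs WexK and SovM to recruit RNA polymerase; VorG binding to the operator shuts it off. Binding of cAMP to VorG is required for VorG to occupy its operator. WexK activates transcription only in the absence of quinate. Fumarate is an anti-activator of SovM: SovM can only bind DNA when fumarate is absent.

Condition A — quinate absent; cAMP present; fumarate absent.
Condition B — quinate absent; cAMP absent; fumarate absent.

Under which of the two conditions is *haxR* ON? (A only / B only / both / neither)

B only

Condition A:
Quinate is absent, so WexK is active.
cAMP is present, so VorG is active.
Fumarate is absent, so SovM is active.
With repressor VorG bound, *haxR* is not transcribed.
→ *haxR* is OFF in A.
Condition B:
Quinate is absent, so WexK is active.
cAMP is absent, so VorG is inactive.
Fumarate is absent, so SovM is active.
No repressor is bound and WexK and SovM are active, so *haxR* is transcribed.
→ *haxR* is ON in B.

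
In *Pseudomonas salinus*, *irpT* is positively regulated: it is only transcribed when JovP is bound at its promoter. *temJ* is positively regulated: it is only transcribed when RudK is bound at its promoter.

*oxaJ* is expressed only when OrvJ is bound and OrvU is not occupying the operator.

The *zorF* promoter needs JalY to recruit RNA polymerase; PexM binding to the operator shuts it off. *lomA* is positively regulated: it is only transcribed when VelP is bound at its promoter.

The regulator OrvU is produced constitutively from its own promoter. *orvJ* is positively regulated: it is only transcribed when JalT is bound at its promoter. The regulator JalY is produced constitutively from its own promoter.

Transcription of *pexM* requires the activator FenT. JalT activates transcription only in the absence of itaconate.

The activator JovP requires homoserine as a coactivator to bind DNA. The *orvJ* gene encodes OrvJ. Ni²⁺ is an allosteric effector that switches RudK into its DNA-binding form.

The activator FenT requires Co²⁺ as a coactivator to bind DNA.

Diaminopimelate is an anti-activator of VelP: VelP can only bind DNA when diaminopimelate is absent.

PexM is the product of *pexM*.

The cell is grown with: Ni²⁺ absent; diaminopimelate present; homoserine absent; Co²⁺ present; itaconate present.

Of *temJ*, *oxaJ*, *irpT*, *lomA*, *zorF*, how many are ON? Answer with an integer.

Ni²⁺ is absent, so RudK is inactive.
Required activator RudK is absent, so *temJ* is not transcribed.
→ *temJ* is OFF.
OrvU is produced constitutively and is active.
Itaconate is present, so JalT is inactive.
Required activator JalT is absent, so *orvJ* is not transcribed.
So OrvJ is not produced.
With repressor OrvU bound, *oxaJ* is not transcribed.
→ *oxaJ* is OFF.
Homoserine is absent, so JovP is inactive.
Required activator JovP is absent, so *irpT* is not transcribed.
→ *irpT* is OFF.
Diaminopimelate is present, so VelP is inactive.
Required activator VelP is absent, so *lomA* is not transcribed.
→ *lomA* is OFF.
JalY is produced constitutively and is active.
Co²⁺ is present, so FenT is active.
No repressor is bound and FenT is active, so *pexM* is transcribed.
So PexM is produced and active.
With repressor PexM bound, *zorF* is not transcribed.
→ *zorF* is OFF.
0 of the 5 genes are transcribed.

0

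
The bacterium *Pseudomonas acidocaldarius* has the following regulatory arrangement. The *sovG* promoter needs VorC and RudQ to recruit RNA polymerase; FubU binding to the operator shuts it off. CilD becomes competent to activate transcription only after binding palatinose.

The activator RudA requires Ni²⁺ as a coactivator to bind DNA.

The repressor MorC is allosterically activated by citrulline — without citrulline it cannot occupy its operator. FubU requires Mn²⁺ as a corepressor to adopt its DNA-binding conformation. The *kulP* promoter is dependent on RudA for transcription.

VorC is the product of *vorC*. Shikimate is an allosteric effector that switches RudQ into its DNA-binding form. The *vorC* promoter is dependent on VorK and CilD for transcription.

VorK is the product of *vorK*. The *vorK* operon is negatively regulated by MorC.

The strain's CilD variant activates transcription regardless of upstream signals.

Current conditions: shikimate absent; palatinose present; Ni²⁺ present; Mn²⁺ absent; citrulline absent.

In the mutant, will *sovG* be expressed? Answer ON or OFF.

Mn²⁺ is absent, so FubU is inactive.
Citrulline is absent, so MorC is inactive.
With no repressor bound, *vorK* is transcribed.
So VorK is produced and active.
CilD is constitutively active in this strain.
No repressor is bound and VorK and CilD are active, so *vorC* is transcribed.
So VorC is produced and active.
Shikimate is absent, so RudQ is inactive.
Required activator RudQ is absent, so *sovG* is not transcribed.

OFF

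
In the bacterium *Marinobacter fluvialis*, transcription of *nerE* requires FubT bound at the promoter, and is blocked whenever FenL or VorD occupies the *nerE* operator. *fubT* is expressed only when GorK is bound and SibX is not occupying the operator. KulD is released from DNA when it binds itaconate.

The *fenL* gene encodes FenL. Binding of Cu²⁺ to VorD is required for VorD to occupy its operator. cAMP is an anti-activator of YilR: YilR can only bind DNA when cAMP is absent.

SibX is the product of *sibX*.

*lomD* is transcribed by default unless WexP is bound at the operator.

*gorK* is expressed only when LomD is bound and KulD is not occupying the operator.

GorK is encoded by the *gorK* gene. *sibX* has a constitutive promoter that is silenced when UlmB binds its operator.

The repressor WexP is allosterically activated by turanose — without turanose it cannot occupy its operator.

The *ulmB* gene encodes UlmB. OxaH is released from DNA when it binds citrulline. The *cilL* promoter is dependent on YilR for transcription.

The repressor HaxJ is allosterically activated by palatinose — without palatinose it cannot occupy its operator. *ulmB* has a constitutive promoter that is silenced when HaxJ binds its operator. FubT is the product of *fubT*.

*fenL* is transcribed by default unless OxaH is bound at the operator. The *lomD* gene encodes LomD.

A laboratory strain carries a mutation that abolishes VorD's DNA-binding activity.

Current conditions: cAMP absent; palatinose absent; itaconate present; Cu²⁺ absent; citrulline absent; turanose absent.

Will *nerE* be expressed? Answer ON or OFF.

Palatinose is absent, so HaxJ is inactive.
With no repressor bound, *ulmB* is transcribed.
So UlmB is produced and active.
With repressor UlmB bound, *sibX* is not transcribed.
So SibX is not produced.
Turanose is absent, so WexP is inactive.
With no repressor bound, *lomD* is transcribed.
So LomD is produced and active.
Itaconate is present, so KulD is inactive.
No repressor is bound and LomD is active, so *gorK* is transcribed.
So GorK is produced and active.
No repressor is bound and GorK is active, so *fubT* is transcribed.
So FubT is produced and active.
Citrulline is absent, so OxaH is active.
With repressor OxaH bound, *fenL* is not transcribed.
So FenL is not produced.
VorD is non-functional in this strain, so it has no effect.
No repressor is bound and FubT is active, so *nerE* is transcribed.

ON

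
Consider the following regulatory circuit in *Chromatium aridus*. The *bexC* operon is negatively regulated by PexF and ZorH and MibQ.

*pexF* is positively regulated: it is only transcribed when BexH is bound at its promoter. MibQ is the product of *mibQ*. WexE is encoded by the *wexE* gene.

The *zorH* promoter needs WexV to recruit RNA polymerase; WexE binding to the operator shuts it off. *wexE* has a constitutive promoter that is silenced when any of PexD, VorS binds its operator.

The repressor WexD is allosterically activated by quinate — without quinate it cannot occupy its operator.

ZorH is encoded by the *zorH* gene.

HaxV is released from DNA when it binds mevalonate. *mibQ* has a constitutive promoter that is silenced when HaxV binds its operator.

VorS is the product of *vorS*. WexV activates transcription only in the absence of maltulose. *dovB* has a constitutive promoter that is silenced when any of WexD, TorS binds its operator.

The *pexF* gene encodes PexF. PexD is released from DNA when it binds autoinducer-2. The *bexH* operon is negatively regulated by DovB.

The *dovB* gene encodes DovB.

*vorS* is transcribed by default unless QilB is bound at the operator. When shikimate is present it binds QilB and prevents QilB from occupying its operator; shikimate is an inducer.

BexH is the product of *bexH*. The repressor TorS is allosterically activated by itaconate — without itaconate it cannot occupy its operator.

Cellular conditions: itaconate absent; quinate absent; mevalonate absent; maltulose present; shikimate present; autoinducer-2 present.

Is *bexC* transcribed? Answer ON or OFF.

ON

Quinate is absent, so WexD is inactive.
Itaconate is absent, so TorS is inactive.
With no repressor bound, *dovB* is transcribed.
So DovB is produced and active.
With repressor DovB bound, *bexH* is not transcribed.
So BexH is not produced.
Required activator BexH is absent, so *pexF* is not transcribed.
So PexF is not produced.
Maltulose is present, so WexV is inactive.
Autoinducer-2 is present, so PexD is inactive.
Shikimate is present, so QilB is inactive.
With no repressor bound, *vorS* is transcribed.
So VorS is produced and active.
With repressor VorS bound, *wexE* is not transcribed.
So WexE is not produced.
Required activator WexV is absent, so *zorH* is not transcribed.
So ZorH is not produced.
Mevalonate is absent, so HaxV is active.
With repressor HaxV bound, *mibQ* is not transcribed.
So MibQ is not produced.
With no repressor bound, *bexC* is transcribed.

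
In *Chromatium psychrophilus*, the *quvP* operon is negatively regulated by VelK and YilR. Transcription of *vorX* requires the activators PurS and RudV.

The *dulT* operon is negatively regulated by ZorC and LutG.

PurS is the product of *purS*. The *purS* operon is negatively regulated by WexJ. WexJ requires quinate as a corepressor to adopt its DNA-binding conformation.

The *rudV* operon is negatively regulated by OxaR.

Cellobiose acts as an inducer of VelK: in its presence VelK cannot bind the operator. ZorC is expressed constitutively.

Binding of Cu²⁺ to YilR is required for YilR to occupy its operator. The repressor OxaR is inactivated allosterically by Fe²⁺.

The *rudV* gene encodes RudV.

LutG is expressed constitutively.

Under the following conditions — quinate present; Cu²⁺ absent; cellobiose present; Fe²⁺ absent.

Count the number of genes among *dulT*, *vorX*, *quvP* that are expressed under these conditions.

ZorC is produced constitutively and is active.
LutG is produced constitutively and is active.
With repressor ZorC bound, *dulT* is not transcribed.
→ *dulT* is OFF.
Quinate is present, so WexJ is active.
With repressor WexJ bound, *purS* is not transcribed.
So PurS is not produced.
Fe²⁺ is absent, so OxaR is active.
With repressor OxaR bound, *rudV* is not transcribed.
So RudV is not produced.
Required activator PurS is absent, so *vorX* is not transcribed.
→ *vorX* is OFF.
Cellobiose is present, so VelK is inactive.
Cu²⁺ is absent, so YilR is inactive.
With no repressor bound, *quvP* is transcribed.
→ *quvP* is ON.
1 of the 3 genes is transcribed.

1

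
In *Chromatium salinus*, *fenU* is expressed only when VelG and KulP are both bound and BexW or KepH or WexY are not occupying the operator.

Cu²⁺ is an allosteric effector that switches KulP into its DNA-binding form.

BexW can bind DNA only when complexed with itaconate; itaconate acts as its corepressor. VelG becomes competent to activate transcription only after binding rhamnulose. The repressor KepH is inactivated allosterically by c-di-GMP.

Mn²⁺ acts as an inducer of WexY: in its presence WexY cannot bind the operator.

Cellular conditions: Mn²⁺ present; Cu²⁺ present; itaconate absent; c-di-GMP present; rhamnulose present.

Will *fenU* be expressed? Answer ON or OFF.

ON

Itaconate is absent, so BexW is inactive.
Rhamnulose is present, so VelG is active.
Cu²⁺ is present, so KulP is active.
c-di-GMP is present, so KepH is inactive.
Mn²⁺ is present, so WexY is inactive.
No repressor is bound and VelG and KulP are active, so *fenU* is transcribed.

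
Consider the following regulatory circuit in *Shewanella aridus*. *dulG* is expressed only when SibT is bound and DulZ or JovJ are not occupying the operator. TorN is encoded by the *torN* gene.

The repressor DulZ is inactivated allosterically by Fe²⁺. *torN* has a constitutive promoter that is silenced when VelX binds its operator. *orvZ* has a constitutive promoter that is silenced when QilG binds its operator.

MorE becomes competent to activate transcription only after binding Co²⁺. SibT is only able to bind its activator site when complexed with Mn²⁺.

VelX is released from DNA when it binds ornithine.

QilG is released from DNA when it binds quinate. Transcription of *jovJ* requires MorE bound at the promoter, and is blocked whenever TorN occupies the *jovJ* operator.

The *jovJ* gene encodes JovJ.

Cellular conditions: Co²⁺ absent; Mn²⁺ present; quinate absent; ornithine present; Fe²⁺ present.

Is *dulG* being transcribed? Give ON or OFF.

Fe²⁺ is present, so DulZ is inactive.
Mn²⁺ is present, so SibT is active.
Ornithine is present, so VelX is inactive.
With no repressor bound, *torN* is transcribed.
So TorN is produced and active.
Co²⁺ is absent, so MorE is inactive.
With repressor TorN bound, *jovJ* is not transcribed.
So JovJ is not produced.
No repressor is bound and SibT is active, so *dulG* is transcribed.

ON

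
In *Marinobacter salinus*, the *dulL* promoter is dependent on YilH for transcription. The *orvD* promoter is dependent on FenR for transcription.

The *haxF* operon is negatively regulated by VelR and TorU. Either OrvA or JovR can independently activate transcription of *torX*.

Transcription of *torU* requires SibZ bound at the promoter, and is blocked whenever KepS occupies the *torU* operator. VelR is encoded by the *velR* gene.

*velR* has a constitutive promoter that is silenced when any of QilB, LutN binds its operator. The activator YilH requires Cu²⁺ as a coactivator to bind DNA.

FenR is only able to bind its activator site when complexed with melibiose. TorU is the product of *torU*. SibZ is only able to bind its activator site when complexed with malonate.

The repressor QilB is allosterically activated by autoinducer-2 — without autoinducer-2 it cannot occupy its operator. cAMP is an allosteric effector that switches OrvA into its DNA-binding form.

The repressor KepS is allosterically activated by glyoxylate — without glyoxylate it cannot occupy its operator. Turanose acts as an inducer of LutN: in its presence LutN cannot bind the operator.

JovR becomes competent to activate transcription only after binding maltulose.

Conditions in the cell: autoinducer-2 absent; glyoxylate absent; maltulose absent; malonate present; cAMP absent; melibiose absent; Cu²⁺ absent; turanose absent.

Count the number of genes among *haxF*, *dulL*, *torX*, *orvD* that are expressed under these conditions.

Autoinducer-2 is absent, so QilB is inactive.
Turanose is absent, so LutN is active.
With repressor LutN bound, *velR* is not transcribed.
So VelR is not produced.
Malonate is present, so SibZ is active.
Glyoxylate is absent, so KepS is inactive.
No repressor is bound and SibZ is active, so *torU* is transcribed.
So TorU is produced and active.
With repressor TorU bound, *haxF* is not transcribed.
→ *haxF* is OFF.
Cu²⁺ is absent, so YilH is inactive.
Required activator YilH is absent, so *dulL* is not transcribed.
→ *dulL* is OFF.
cAMP is absent, so OrvA is inactive.
Maltulose is absent, so JovR is inactive.
No activator is available at the *torX* promoter, so *torX* is not transcribed.
→ *torX* is OFF.
Melibiose is absent, so FenR is inactive.
Required activator FenR is absent, so *orvD* is not transcribed.
→ *orvD* is OFF.
0 of the 4 genes are transcribed.

0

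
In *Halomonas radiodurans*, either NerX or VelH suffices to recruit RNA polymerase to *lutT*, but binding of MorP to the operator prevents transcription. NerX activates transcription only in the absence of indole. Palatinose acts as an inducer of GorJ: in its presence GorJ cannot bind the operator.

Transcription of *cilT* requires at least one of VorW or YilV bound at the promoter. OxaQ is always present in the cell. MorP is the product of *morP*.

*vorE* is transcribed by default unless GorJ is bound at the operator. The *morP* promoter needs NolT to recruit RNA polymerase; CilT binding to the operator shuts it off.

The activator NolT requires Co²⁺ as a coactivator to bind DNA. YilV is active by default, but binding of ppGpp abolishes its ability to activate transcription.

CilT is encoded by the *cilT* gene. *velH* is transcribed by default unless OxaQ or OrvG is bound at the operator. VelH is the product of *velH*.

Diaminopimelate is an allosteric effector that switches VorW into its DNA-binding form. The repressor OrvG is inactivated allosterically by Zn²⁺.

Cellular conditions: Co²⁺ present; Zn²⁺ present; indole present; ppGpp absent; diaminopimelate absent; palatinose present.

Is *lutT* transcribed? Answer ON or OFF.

OFF

Co²⁺ is present, so NolT is active.
Diaminopimelate is absent, so VorW is inactive.
ppGpp is absent, so YilV is active.
Activator YilV is present, so *cilT* is transcribed.
So CilT is produced and active.
With repressor CilT bound, *morP* is not transcribed.
So MorP is not produced.
Indole is present, so NerX is inactive.
OxaQ is produced constitutively and is active.
Zn²⁺ is present, so OrvG is inactive.
With repressor OxaQ bound, *velH* is not transcribed.
So VelH is not produced.
No activator is available at the *lutT* promoter, so *lutT* is not transcribed.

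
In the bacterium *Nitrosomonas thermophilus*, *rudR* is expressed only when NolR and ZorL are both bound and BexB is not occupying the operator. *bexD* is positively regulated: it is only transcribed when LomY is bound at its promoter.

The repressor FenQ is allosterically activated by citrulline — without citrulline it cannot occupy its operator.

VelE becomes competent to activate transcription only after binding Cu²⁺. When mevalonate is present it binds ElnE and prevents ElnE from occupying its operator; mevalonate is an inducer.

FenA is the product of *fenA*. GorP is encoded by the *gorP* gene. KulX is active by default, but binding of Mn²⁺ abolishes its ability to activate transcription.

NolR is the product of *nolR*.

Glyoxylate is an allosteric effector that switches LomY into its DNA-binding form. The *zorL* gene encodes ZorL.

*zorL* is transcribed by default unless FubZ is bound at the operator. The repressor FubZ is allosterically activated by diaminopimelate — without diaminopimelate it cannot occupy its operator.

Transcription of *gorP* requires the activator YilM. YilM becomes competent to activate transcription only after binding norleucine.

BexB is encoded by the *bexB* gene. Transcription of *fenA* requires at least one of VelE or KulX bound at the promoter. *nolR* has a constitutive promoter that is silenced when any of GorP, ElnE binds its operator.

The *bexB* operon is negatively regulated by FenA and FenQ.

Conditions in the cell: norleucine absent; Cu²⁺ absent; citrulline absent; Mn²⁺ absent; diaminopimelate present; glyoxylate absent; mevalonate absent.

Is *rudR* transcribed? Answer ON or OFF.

OFF

Norleucine is absent, so YilM is inactive.
Required activator YilM is absent, so *gorP* is not transcribed.
So GorP is not produced.
Mevalonate is absent, so ElnE is active.
With repressor ElnE bound, *nolR* is not transcribed.
So NolR is not produced.
Diaminopimelate is present, so FubZ is active.
With repressor FubZ bound, *zorL* is not transcribed.
So ZorL is not produced.
Cu²⁺ is absent, so VelE is inactive.
Mn²⁺ is absent, so KulX is active.
Activator KulX is present, so *fenA* is transcribed.
So FenA is produced and active.
Citrulline is absent, so FenQ is inactive.
With repressor FenA bound, *bexB* is not transcribed.
So BexB is not produced.
Required activator NolR is absent, so *rudR* is not transcribed.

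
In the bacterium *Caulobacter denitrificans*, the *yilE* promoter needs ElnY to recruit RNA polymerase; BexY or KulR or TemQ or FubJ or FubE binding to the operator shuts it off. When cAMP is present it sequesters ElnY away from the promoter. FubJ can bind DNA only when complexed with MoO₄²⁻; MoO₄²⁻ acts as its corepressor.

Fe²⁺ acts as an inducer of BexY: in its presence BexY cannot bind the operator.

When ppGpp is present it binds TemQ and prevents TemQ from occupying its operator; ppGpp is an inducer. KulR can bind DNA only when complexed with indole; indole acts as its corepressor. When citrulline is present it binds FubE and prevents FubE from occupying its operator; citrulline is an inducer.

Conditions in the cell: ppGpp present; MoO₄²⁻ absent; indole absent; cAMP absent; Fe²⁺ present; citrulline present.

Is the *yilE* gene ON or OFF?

ON

Fe²⁺ is present, so BexY is inactive.
cAMP is absent, so ElnY is active.
Indole is absent, so KulR is inactive.
ppGpp is present, so TemQ is inactive.
MoO₄²⁻ is absent, so FubJ is inactive.
Citrulline is present, so FubE is inactive.
No repressor is bound and ElnY is active, so *yilE* is transcribed.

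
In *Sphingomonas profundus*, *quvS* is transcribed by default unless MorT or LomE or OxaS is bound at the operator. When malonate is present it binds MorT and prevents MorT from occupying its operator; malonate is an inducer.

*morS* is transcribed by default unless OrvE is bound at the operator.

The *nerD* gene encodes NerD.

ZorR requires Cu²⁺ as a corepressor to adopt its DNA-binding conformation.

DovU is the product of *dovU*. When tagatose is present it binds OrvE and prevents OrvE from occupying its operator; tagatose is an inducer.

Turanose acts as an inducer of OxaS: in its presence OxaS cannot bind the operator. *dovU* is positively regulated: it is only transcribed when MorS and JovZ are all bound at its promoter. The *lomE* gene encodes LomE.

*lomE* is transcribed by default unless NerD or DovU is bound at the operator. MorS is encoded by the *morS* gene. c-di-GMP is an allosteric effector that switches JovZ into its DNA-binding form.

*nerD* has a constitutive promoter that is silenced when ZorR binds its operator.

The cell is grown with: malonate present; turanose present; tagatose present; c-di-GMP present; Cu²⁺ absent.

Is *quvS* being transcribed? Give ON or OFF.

ON

Malonate is present, so MorT is inactive.
Cu²⁺ is absent, so ZorR is inactive.
With no repressor bound, *nerD* is transcribed.
So NerD is produced and active.
Tagatose is present, so OrvE is inactive.
With no repressor bound, *morS* is transcribed.
So MorS is produced and active.
c-di-GMP is present, so JovZ is active.
No repressor is bound and MorS and JovZ are active, so *dovU* is transcribed.
So DovU is produced and active.
With repressor NerD bound, *lomE* is not transcribed.
So LomE is not produced.
Turanose is present, so OxaS is inactive.
With no repressor bound, *quvS* is transcribed.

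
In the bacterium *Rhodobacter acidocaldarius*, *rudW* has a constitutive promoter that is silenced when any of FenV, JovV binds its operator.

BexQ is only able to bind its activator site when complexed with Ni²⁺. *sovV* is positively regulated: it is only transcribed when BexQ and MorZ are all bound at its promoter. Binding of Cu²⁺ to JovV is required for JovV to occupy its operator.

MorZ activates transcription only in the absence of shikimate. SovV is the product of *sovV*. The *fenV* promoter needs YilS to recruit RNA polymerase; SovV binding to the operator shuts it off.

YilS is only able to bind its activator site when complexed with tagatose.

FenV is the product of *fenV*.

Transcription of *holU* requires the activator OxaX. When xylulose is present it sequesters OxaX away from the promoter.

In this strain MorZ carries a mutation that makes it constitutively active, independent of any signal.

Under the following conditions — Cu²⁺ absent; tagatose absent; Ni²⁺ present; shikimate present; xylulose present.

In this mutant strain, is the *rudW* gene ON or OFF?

Ni²⁺ is present, so BexQ is active.
MorZ is constitutively active in this strain.
No repressor is bound and BexQ and MorZ are active, so *sovV* is transcribed.
So SovV is produced and active.
Tagatose is absent, so YilS is inactive.
With repressor SovV bound, *fenV* is not transcribed.
So FenV is not produced.
Cu²⁺ is absent, so JovV is inactive.
With no repressor bound, *rudW* is transcribed.

ON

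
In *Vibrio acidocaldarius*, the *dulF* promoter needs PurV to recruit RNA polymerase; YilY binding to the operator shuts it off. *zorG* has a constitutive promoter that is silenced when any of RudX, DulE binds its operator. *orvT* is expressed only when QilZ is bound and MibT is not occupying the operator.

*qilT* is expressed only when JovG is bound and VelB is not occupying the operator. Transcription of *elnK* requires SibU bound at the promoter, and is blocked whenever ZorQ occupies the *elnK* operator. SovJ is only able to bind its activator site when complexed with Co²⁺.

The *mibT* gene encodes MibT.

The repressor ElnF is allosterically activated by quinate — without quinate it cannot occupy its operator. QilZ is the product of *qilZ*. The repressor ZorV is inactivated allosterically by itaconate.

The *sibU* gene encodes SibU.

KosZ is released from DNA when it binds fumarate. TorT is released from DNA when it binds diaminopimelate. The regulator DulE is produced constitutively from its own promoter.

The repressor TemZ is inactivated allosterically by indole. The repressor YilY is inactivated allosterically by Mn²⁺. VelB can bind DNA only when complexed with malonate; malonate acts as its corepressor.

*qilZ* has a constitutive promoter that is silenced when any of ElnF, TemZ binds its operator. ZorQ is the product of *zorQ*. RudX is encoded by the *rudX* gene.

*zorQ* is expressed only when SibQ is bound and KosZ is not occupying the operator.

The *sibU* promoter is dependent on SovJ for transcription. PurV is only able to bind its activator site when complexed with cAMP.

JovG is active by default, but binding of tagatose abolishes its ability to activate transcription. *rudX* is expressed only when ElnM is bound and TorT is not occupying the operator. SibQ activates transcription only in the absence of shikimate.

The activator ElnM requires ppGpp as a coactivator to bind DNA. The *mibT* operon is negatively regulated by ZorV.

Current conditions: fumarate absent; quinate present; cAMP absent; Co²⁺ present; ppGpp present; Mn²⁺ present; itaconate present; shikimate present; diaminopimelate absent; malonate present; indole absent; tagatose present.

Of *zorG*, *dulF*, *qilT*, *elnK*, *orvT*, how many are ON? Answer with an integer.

1

ppGpp is present, so ElnM is active.
Diaminopimelate is absent, so TorT is active.
With repressor TorT bound, *rudX* is not transcribed.
So RudX is not produced.
DulE is produced constitutively and is active.
With repressor DulE bound, *zorG* is not transcribed.
→ *zorG* is OFF.
Mn²⁺ is present, so YilY is inactive.
cAMP is absent, so PurV is inactive.
Required activator PurV is absent, so *dulF* is not transcribed.
→ *dulF* is OFF.
Tagatose is present, so JovG is inactive.
Malonate is present, so VelB is active.
With repressor VelB bound, *qilT* is not transcribed.
→ *qilT* is OFF.
Co²⁺ is present, so SovJ is active.
No repressor is bound and SovJ is active, so *sibU* is transcribed.
So SibU is produced and active.
Shikimate is present, so SibQ is inactive.
Fumarate is absent, so KosZ is active.
With repressor KosZ bound, *zorQ* is not transcribed.
So ZorQ is not produced.
No repressor is bound and SibU is active, so *elnK* is transcribed.
→ *elnK* is ON.
Quinate is present, so ElnF is active.
Indole is absent, so TemZ is active.
With repressor ElnF bound, *qilZ* is not transcribed.
So QilZ is not produced.
Itaconate is present, so ZorV is inactive.
With no repressor bound, *mibT* is transcribed.
So MibT is produced and active.
With repressor MibT bound, *orvT* is not transcribed.
→ *orvT* is OFF.
1 of the 5 genes is transcribed.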